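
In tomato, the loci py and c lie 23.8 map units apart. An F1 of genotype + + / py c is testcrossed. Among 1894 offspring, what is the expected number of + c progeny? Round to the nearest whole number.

A map distance of 23.8 map units corresponds to a recombination frequency of 0.238.
The F1 is + + / py c, so + c is a recombinant gamete class with expected frequency r/2 = 0.238/2 = 0.1190.
Expected number = 0.1190 × 1894 = 225.39 ≈ 225.

225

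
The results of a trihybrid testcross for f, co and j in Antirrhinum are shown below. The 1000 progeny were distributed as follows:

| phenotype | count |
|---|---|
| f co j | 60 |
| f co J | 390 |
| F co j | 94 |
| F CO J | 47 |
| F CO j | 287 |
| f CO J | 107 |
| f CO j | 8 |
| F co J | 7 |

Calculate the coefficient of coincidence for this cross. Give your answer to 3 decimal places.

0.569

The two most frequent reciprocal classes, F CO j and f co J, are the parental types, so the F1 was F CO j / f co J.
The two rarest classes, f CO j and F co J, are the double crossovers. Comparing them with the parentals, only the f allele has switched, so f is the middle locus and the order is j – f – co.
j–f: (107 + 15)/1000 = 0.1220; f–co: (201 + 15)/1000 = 0.2160.
Expected DCO frequency = 0.1220 × 0.2160 ≈ 0.02635; observed = 15/1000 ≈ 0.01500.
Coefficient of coincidence = 0.01500/0.02635 ≈ 0.569.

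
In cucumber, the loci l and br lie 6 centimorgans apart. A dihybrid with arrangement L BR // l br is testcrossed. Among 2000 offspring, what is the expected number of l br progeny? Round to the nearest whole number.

A map distance of 6 centimorgans corresponds to a recombination frequency of 0.060.
The F1 is L BR / l br, so l br is a parental gamete class with expected frequency (1 − r)/2 = 0.940/2 = 0.4700.
Expected number = 0.4700 × 2000 = 940.00 ≈ 940.

940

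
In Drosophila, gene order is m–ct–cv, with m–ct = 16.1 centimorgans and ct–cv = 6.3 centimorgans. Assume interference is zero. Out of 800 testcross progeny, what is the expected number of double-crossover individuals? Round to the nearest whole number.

Map distances give recombination frequencies of 0.161 and 0.063 for the two intervals.
With no interference, expected double-crossover frequency = 0.161 × 0.063 = 0.01014.
Expected number = 0.01014 × 800 = 8.11 ≈ 8.

8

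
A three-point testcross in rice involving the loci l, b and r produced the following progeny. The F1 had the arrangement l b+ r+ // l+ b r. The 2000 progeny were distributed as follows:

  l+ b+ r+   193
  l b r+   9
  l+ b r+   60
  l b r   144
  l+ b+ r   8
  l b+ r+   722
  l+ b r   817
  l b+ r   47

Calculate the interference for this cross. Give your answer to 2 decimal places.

The two rarest classes, l b r+ and l+ b+ r, are the double crossovers. Comparing them with the parentals, only the b allele has switched, so b is the middle locus and the order is r – b – l.
r–b: (107 + 17)/2000 = 0.0620; b–l: (337 + 17)/2000 = 0.1770.
Expected DCO frequency = 0.0620 × 0.1770 ≈ 0.01097; observed = 17/2000 ≈ 0.00850.
Coefficient of coincidence = 0.00850/0.01097 ≈ 0.77; interference = 1 − 0.77 = 0.23.

0.23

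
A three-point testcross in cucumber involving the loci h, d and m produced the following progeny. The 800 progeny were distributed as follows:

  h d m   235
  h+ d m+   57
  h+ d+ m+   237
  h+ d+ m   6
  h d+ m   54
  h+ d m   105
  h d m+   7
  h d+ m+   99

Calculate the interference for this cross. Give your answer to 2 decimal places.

The two most frequent reciprocal classes, h+ d+ m+ and h d m, are the parental types, so the F1 was h+ d+ m+ / h d m.
The two rarest classes, h+ d+ m and h d m+, are the double crossovers. Comparing them with the parentals, only the m allele has switched, so m is the middle locus and the order is d – m – h.
d–m: (111 + 13)/800 = 0.1550; m–h: (204 + 13)/800 = 0.2712.
Expected DCO frequency = 0.1550 × 0.2712 ≈ 0.04204; observed = 13/800 ≈ 0.01625.
Coefficient of coincidence = 0.01625/0.04204 ≈ 0.39; interference = 1 − 0.39 = 0.61.

0.61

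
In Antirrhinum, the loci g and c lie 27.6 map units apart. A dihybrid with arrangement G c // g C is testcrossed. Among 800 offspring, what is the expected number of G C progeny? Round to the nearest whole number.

A map distance of 27.6 map units corresponds to a recombination frequency of 0.276.
The F1 is G c / g C, so G C is a recombinant gamete class with expected frequency r/2 = 0.276/2 = 0.1380.
Expected number = 0.1380 × 800 = 110.40 ≈ 110.

110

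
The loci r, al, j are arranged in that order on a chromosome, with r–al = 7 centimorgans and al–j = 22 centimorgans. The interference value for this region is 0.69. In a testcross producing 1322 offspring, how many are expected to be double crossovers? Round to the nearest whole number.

Map distances give recombination frequencies of 0.070 and 0.220 for the two intervals.
With interference 0.69 (so coincidence = 0.31), expected double-crossover frequency = 0.070 × 0.220 × 0.31 = 0.00477.
Expected number = 0.00477 × 1322 = 6.31 ≈ 6.

6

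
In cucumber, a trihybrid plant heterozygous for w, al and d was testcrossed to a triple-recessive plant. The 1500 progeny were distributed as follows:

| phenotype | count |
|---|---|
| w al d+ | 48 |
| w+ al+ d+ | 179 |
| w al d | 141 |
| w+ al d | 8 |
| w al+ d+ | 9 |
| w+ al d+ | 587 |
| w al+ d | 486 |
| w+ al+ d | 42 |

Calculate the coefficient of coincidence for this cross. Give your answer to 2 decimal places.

The two most frequent reciprocal classes, w al+ d and w+ al d+, are the parental types, so the F1 was w al+ d / w+ al d+.
The two rarest classes, w al+ d+ and w+ al d, are the double crossovers. Comparing them with the parentals, only the d allele has switched, so d is the middle locus and the order is al – d – w.
al–d: (320 + 17)/1500 = 0.2247; d–w: (90 + 17)/1500 = 0.0713.
Expected DCO frequency = 0.2247 × 0.0713 ≈ 0.01602; observed = 17/1500 ≈ 0.01133.
Coefficient of coincidence = 0.01133/0.01602 ≈ 0.71.

0.71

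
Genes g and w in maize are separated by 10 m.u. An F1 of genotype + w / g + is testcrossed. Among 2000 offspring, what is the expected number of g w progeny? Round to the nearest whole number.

100

A map distance of 10 m.u. corresponds to a recombination frequency of 0.100.
The F1 is + w / g +, so g w is a recombinant gamete class with expected frequency r/2 = 0.100/2 = 0.0500.
Expected number = 0.0500 × 2000 = 100.00 ≈ 100.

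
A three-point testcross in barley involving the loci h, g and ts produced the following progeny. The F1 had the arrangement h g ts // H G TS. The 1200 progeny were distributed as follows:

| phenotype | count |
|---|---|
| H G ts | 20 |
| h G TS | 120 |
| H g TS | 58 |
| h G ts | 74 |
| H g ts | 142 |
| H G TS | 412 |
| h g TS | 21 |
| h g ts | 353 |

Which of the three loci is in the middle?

ts

The two rarest classes, h g TS and H G ts, are the double crossovers. Comparing them with the parentals, only the ts allele has switched, so ts is the middle locus and the order is h – ts – g.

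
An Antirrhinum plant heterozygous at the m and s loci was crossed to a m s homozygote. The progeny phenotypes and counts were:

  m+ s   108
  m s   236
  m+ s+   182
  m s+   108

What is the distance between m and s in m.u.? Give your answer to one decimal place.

34.1 m.u.

The two most frequent classes, m+ s+ (182) and m s (236), are the parental types, so the F1 was m+ s+ / m s.
The recombinant classes are m+ s and m s+: 108 + 108 = 216.
Recombination frequency = 216/634 = 0.3407 ≈ 34.1%, i.e. 34.1 m.u.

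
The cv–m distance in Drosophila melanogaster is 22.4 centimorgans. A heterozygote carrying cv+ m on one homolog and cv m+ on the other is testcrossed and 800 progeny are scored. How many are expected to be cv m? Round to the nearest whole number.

90

A map distance of 22.4 centimorgans corresponds to a recombination frequency of 0.224.
The F1 is cv+ m / cv m+, so cv m is a recombinant gamete class with expected frequency r/2 = 0.224/2 = 0.1120.
Expected number = 0.1120 × 800 = 89.60 ≈ 90.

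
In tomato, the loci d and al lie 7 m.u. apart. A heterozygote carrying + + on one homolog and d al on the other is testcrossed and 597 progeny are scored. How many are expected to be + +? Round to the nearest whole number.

278

A map distance of 7 m.u. corresponds to a recombination frequency of 0.070.
The F1 is + + / d al, so + + is a parental gamete class with expected frequency (1 − r)/2 = 0.930/2 = 0.4650.
Expected number = 0.4650 × 597 = 277.60 ≈ 278.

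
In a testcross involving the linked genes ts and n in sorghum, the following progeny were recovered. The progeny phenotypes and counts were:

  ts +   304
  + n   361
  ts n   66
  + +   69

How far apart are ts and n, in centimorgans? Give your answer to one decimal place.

The two most frequent classes, + n (361) and ts + (304), are the parental types, so the F1 was + n / ts +.
The recombinant classes are + + and ts n: 69 + 66 = 135.
Recombination frequency = 135/800 = 0.1688 ≈ 16.9%, i.e. 16.9 centimorgans.

16.9 centimorgans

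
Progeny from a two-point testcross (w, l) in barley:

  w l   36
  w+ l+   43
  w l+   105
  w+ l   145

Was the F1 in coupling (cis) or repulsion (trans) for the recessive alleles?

The two most frequent classes are w+ l (145) and w l+ (105); these are the parental (non-recombinant) types.
So the F1 carried w+ l on one chromosome and w l+ on the other — the recessive alleles are on opposite chromosomes (trans / repulsion).

trans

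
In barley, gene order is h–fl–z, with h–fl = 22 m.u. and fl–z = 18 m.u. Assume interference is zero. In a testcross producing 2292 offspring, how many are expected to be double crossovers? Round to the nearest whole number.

Map distances give recombination frequencies of 0.220 and 0.180 for the two intervals.
With no interference, expected double-crossover frequency = 0.220 × 0.180 = 0.03960.
Expected number = 0.03960 × 2292 = 90.76 ≈ 91.

91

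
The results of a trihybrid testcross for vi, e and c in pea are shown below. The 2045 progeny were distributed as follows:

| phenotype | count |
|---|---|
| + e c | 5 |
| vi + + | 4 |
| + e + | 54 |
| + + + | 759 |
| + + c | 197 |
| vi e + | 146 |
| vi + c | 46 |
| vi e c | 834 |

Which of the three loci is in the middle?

The two most frequent reciprocal classes, vi e c and + + +, are the parental types, so the F1 was vi e c / + + +.
The two rarest classes, + e c and vi + +, are the double crossovers. Comparing them with the parentals, only the vi allele has switched, so vi is the middle locus and the order is e – vi – c.

vi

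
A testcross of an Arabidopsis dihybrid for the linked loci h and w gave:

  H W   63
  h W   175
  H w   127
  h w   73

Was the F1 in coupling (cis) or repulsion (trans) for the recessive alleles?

The two most frequent classes are H w (127) and h W (175); these are the parental (non-recombinant) types.
So the F1 carried H w on one chromosome and h W on the other — the recessive alleles are on opposite chromosomes (trans / repulsion).

trans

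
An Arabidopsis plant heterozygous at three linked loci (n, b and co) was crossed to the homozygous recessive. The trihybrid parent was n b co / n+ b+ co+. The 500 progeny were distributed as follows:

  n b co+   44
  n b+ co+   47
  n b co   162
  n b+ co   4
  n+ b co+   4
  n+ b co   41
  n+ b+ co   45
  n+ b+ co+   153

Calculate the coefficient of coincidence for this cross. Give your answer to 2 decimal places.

The two rarest classes, n b+ co and n+ b co+, are the double crossovers. Comparing them with the parentals, only the b allele has switched, so b is the middle locus and the order is co – b – n.
co–b: (89 + 8)/500 = 0.1940; b–n: (88 + 8)/500 = 0.1920.
Expected DCO frequency = 0.1940 × 0.1920 ≈ 0.03725; observed = 8/500 ≈ 0.01600.
Coefficient of coincidence = 0.01600/0.03725 ≈ 0.43.

0.43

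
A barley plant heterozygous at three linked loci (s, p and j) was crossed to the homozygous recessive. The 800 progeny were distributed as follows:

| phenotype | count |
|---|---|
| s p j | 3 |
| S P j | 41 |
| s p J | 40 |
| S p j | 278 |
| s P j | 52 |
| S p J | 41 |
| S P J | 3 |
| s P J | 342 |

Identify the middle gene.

s

The two most frequent reciprocal classes, s P J and S p j, are the parental types, so the F1 was s P J / S p j.
The two rarest classes, S P J and s p j, are the double crossovers. Comparing them with the parentals, only the s allele has switched, so s is the middle locus and the order is p – s – j.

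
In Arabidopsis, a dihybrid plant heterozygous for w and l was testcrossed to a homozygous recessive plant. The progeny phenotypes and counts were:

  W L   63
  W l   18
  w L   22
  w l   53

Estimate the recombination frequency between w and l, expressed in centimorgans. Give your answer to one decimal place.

25.6 centimorgans

The two most frequent classes, W L (63) and w l (53), are the parental types, so the F1 was W L / w l.
The recombinant classes are W l and w L: 18 + 22 = 40.
Recombination frequency = 40/156 = 0.2564 ≈ 25.6%, i.e. 25.6 centimorgans.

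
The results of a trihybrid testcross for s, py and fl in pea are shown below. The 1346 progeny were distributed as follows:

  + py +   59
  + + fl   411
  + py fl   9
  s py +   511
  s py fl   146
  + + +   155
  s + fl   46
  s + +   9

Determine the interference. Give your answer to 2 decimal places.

The two most frequent reciprocal classes, + + fl and s py +, are the parental types, so the F1 was + + fl / s py +.
The two rarest classes, + py fl and s + +, are the double crossovers. Comparing them with the parentals, only the py allele has switched, so py is the middle locus and the order is s – py – fl.
s–py: (105 + 18)/1346 = 0.0914; py–fl: (301 + 18)/1346 = 0.2370.
Expected DCO frequency = 0.0914 × 0.2370 ≈ 0.02166; observed = 18/1346 ≈ 0.01337.
Coefficient of coincidence = 0.01337/0.02166 ≈ 0.62; interference = 1 − 0.62 = 0.38.

0.38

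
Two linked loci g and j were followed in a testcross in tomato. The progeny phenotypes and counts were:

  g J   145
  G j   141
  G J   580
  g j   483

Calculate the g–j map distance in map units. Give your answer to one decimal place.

21.2 map units

The two most frequent classes, G J (580) and g j (483), are the parental types, so the F1 was G J / g j.
The recombinant classes are G j and g J: 141 + 145 = 286.
Recombination frequency = 286/1349 = 0.2120 ≈ 21.2%, i.e. 21.2 map units.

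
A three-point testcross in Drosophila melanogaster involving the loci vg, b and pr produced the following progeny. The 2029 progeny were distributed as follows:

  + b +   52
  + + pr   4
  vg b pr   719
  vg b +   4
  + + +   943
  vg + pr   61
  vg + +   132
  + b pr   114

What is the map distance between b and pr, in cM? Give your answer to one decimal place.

The two most frequent reciprocal classes, + + + and vg b pr, are the parental types, so the F1 was + + + / vg b pr.
The two rarest classes, + + pr and vg b +, are the double crossovers. Comparing them with the parentals, only the pr allele has switched, so pr is the middle locus and the order is b – pr – vg.
Crossovers in the b–pr interval produce the single-crossover classes + b + and vg + pr (52 + 61 = 113) plus the double crossovers (8).
RF(b–pr) = (113 + 8) / 2029 = 121/2029 = 0.0596 → 6.0 cM.

6.0 cM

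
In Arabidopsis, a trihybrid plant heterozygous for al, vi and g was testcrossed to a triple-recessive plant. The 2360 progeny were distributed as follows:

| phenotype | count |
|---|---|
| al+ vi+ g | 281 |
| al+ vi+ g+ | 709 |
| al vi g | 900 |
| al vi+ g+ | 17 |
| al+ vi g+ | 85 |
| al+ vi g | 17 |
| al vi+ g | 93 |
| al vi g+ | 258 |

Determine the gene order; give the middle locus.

al

The two most frequent reciprocal classes, al+ vi+ g+ and al vi g, are the parental types, so the F1 was al+ vi+ g+ / al vi g.
The two rarest classes, al vi+ g+ and al+ vi g, are the double crossovers. Comparing them with the parentals, only the al allele has switched, so al is the middle locus and the order is g – al – vi.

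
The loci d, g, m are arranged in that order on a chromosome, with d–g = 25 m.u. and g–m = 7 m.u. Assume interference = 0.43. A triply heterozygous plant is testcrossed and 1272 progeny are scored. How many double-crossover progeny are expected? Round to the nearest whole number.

Map distances give recombination frequencies of 0.250 and 0.070 for the two intervals.
With interference 0.43 (so coincidence = 0.57), expected double-crossover frequency = 0.250 × 0.070 × 0.57 = 0.00998.
Expected number = 0.00998 × 1272 = 12.69 ≈ 13.

13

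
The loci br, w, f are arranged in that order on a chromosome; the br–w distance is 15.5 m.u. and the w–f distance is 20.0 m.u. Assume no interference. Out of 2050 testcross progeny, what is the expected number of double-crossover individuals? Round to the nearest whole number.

Map distances give recombination frequencies of 0.155 and 0.200 for the two intervals.
With no interference, expected double-crossover frequency = 0.155 × 0.200 = 0.03100.
Expected number = 0.03100 × 2050 = 63.55 ≈ 64.

64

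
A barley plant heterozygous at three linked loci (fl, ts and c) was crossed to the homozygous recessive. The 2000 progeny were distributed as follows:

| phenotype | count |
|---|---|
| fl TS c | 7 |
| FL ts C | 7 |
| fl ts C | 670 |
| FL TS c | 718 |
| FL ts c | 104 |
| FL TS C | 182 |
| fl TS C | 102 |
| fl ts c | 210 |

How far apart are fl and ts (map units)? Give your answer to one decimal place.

The two most frequent reciprocal classes, fl ts C and FL TS c, are the parental types, so the F1 was fl ts C / FL TS c.
The two rarest classes, FL ts C and fl TS c, are the double crossovers. Comparing them with the parentals, only the fl allele has switched, so fl is the middle locus and the order is ts – fl – c.
Crossovers in the ts–fl interval produce the single-crossover classes fl TS C and FL ts c (102 + 104 = 206) plus the double crossovers (14).
RF(ts–fl) = (206 + 14) / 2000 = 220/2000 = 0.1100 → 11.0 map units.

11.0 map units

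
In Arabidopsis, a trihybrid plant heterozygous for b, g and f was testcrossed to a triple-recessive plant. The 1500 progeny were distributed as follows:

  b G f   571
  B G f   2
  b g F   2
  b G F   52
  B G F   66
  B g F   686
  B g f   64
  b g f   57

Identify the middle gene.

The two most frequent reciprocal classes, b G f and B g F, are the parental types, so the F1 was b G f / B g F.
The two rarest classes, B G f and b g F, are the double crossovers. Comparing them with the parentals, only the b allele has switched, so b is the middle locus and the order is g – b – f.

b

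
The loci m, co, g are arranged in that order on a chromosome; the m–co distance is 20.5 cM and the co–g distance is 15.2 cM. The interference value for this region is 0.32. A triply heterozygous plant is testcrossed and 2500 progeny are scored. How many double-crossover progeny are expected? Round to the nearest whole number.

53

Map distances give recombination frequencies of 0.205 and 0.152 for the two intervals.
With interference 0.32 (so coincidence = 0.68), expected double-crossover frequency = 0.205 × 0.152 × 0.68 = 0.02119.
Expected number = 0.02119 × 2500 = 52.97 ≈ 53.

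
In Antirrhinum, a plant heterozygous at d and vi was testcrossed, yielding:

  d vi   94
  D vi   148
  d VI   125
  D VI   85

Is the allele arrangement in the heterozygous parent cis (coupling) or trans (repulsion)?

trans

The two most frequent classes are D vi (148) and d VI (125); these are the parental (non-recombinant) types.
So the F1 carried D vi on one chromosome and d VI on the other — the recessive alleles are on opposite chromosomes (trans / repulsion).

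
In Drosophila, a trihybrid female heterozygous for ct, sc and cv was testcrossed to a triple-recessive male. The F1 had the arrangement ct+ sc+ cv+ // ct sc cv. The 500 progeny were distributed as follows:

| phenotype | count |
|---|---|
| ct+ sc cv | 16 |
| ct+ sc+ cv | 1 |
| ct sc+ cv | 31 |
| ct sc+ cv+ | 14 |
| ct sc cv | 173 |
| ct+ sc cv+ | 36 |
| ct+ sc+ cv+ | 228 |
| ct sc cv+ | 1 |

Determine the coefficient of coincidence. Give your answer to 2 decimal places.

0.45

The two rarest classes, ct+ sc+ cv and ct sc cv+, are the double crossovers. Comparing them with the parentals, only the cv allele has switched, so cv is the middle locus and the order is ct – cv – sc.
ct–cv: (30 + 2)/500 = 0.0640; cv–sc: (67 + 2)/500 = 0.1380.
Expected DCO frequency = 0.0640 × 0.1380 ≈ 0.00883; observed = 2/500 ≈ 0.00400.
Coefficient of coincidence = 0.00400/0.00883 ≈ 0.45.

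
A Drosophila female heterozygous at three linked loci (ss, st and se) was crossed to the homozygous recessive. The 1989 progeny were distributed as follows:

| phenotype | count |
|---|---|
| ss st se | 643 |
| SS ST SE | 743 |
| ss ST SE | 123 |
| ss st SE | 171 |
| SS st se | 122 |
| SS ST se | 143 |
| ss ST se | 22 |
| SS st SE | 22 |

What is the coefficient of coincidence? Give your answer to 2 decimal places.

0.85

The two most frequent reciprocal classes, SS ST SE and ss st se, are the parental types, so the F1 was SS ST SE / ss st se.
The two rarest classes, SS st SE and ss ST se, are the double crossovers. Comparing them with the parentals, only the st allele has switched, so st is the middle locus and the order is ss – st – se.
ss–st: (245 + 44)/1989 = 0.1453; st–se: (314 + 44)/1989 = 0.1800.
Expected DCO frequency = 0.1453 × 0.1800 ≈ 0.02615; observed = 44/1989 ≈ 0.02212.
Coefficient of coincidence = 0.02212/0.02615 ≈ 0.85.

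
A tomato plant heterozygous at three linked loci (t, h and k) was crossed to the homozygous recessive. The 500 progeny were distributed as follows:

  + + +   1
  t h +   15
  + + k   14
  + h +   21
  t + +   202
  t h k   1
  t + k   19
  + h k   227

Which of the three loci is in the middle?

t

The two most frequent reciprocal classes, + h k and t + +, are the parental types, so the F1 was + h k / t + +.
The two rarest classes, t h k and + + +, are the double crossovers. Comparing them with the parentals, only the t allele has switched, so t is the middle locus and the order is k – t – h.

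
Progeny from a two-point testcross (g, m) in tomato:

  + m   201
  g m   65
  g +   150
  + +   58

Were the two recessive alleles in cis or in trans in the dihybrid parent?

The two most frequent classes are + m (201) and g + (150); these are the parental (non-recombinant) types.
So the F1 carried + m on one chromosome and g + on the other — the recessive alleles are on opposite chromosomes (trans / repulsion).

trans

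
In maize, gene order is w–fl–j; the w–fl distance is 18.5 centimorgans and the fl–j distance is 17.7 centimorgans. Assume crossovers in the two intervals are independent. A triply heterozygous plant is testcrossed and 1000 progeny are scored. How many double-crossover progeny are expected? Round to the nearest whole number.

33

Map distances give recombination frequencies of 0.185 and 0.177 for the two intervals.
With no interference, expected double-crossover frequency = 0.185 × 0.177 = 0.03274.
Expected number = 0.03274 × 1000 = 32.74 ≈ 33.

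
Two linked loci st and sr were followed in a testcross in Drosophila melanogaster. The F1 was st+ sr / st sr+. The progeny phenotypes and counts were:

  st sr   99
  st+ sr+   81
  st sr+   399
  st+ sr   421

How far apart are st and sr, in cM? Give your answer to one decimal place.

18.0 cM

The recombinant classes are st+ sr+ and st sr: 81 + 99 = 180.
Recombination frequency = 180/1000 = 0.1800 ≈ 18.0%, i.e. 18.0 cM.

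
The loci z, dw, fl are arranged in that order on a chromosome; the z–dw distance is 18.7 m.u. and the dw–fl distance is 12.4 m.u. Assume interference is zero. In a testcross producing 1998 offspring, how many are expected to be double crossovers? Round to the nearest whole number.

46

Map distances give recombination frequencies of 0.187 and 0.124 for the two intervals.
With no interference, expected double-crossover frequency = 0.187 × 0.124 = 0.02319.
Expected number = 0.02319 × 1998 = 46.33 ≈ 46.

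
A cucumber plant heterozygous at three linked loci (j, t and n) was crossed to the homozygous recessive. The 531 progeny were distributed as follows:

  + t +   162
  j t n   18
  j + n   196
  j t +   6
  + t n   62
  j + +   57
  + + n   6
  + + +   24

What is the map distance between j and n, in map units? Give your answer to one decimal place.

24.7 map units

The two most frequent reciprocal classes, j + n and + t +, are the parental types, so the F1 was j + n / + t +.
The two rarest classes, + + n and j t +, are the double crossovers. Comparing them with the parentals, only the j allele has switched, so j is the middle locus and the order is t – j – n.
Crossovers in the j–n interval produce the single-crossover classes j + + and + t n (57 + 62 = 119) plus the double crossovers (12).
RF(j–n) = (119 + 12) / 531 = 131/531 = 0.2467 → 24.7 map units.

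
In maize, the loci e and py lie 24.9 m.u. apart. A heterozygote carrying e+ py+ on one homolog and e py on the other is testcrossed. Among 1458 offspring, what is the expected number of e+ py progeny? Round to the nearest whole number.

182

A map distance of 24.9 m.u. corresponds to a recombination frequency of 0.249.
The F1 is e+ py+ / e py, so e+ py is a recombinant gamete class with expected frequency r/2 = 0.249/2 = 0.1245.
Expected number = 0.1245 × 1458 = 181.52 ≈ 182.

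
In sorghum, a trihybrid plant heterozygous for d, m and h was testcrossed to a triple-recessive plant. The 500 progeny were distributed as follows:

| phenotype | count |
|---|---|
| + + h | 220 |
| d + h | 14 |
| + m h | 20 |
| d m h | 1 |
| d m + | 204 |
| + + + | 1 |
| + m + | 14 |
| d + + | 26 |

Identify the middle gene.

h

The two most frequent reciprocal classes, d m + and + + h, are the parental types, so the F1 was d m + / + + h.
The two rarest classes, d m h and + + +, are the double crossovers. Comparing them with the parentals, only the h allele has switched, so h is the middle locus and the order is m – h – d.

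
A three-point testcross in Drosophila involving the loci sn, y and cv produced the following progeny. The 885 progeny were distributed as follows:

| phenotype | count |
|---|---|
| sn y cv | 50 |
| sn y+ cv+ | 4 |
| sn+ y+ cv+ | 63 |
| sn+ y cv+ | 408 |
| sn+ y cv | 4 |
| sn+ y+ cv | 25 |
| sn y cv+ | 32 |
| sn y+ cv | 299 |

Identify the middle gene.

cv

The two most frequent reciprocal classes, sn+ y cv+ and sn y+ cv, are the parental types, so the F1 was sn+ y cv+ / sn y+ cv.
The two rarest classes, sn+ y cv and sn y+ cv+, are the double crossovers. Comparing them with the parentals, only the cv allele has switched, so cv is the middle locus and the order is y – cv – sn.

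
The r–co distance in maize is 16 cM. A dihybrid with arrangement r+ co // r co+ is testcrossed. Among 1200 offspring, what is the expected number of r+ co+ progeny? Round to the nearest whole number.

A map distance of 16 cM corresponds to a recombination frequency of 0.160.
The F1 is r+ co / r co+, so r+ co+ is a recombinant gamete class with expected frequency r/2 = 0.160/2 = 0.0800.
Expected number = 0.0800 × 1200 = 96.00 ≈ 96.

96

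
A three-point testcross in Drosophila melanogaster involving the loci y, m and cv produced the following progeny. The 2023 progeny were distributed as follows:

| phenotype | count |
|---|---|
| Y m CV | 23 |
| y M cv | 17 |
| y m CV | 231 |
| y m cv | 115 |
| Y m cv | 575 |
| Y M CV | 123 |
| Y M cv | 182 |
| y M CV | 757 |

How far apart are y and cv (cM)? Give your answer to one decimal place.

13.7 cM

The two most frequent reciprocal classes, y M CV and Y m cv, are the parental types, so the F1 was y M CV / Y m cv.
The two rarest classes, y M cv and Y m CV, are the double crossovers. Comparing them with the parentals, only the cv allele has switched, so cv is the middle locus and the order is y – cv – m.
Crossovers in the y–cv interval produce the single-crossover classes Y M CV and y m cv (123 + 115 = 238) plus the double crossovers (40).
RF(y–cv) = (238 + 40) / 2023 = 278/2023 = 0.1374 → 13.7 cM.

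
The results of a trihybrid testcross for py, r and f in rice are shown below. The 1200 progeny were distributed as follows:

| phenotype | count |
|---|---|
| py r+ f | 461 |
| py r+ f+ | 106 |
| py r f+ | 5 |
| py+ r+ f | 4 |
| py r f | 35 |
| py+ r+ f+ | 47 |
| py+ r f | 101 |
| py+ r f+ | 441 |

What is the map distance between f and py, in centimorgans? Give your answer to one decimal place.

The two most frequent reciprocal classes, py r+ f and py+ r f+, are the parental types, so the F1 was py r+ f / py+ r f+.
The two rarest classes, py+ r+ f and py r f+, are the double crossovers. Comparing them with the parentals, only the py allele has switched, so py is the middle locus and the order is f – py – r.
Crossovers in the f–py interval produce the single-crossover classes py r+ f+ and py+ r f (106 + 101 = 207) plus the double crossovers (9).
RF(f–py) = (207 + 9) / 1200 = 216/1200 = 0.1800 → 18.0 centimorgans.

18.0 centimorgans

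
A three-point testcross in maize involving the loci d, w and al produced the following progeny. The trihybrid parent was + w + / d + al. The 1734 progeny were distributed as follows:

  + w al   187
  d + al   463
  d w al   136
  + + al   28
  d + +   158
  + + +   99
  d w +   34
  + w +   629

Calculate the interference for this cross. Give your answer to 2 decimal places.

The two rarest classes, d w + and + + al, are the double crossovers. Comparing them with the parentals, only the d allele has switched, so d is the middle locus and the order is al – d – w.
al–d: (345 + 62)/1734 = 0.2347; d–w: (235 + 62)/1734 = 0.1713.
Expected DCO frequency = 0.2347 × 0.1713 ≈ 0.04020; observed = 62/1734 ≈ 0.03576.
Coefficient of coincidence = 0.03576/0.04020 ≈ 0.89; interference = 1 − 0.89 = 0.11.

0.11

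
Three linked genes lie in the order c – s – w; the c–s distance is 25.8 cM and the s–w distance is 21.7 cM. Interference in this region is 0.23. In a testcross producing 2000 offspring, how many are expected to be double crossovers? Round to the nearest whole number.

86

Map distances give recombination frequencies of 0.258 and 0.217 for the two intervals.
With interference 0.23 (so coincidence = 0.77), expected double-crossover frequency = 0.258 × 0.217 × 0.77 = 0.04311.
Expected number = 0.04311 × 2000 = 86.22 ≈ 86.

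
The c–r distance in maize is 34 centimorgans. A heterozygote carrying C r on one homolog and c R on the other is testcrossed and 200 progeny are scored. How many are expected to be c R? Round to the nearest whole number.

66

A map distance of 34 centimorgans corresponds to a recombination frequency of 0.340.
The F1 is C r / c R, so c R is a parental gamete class with expected frequency (1 − r)/2 = 0.660/2 = 0.3300.
Expected number = 0.3300 × 200 = 66.00 ≈ 66.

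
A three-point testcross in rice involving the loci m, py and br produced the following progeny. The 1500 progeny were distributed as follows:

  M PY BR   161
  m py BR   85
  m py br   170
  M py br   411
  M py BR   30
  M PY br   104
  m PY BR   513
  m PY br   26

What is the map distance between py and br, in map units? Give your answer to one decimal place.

16.3 map units

The two most frequent reciprocal classes, M py br and m PY BR, are the parental types, so the F1 was M py br / m PY BR.
The two rarest classes, M py BR and m PY br, are the double crossovers. Comparing them with the parentals, only the br allele has switched, so br is the middle locus and the order is py – br – m.
Crossovers in the py–br interval produce the single-crossover classes M PY br and m py BR (104 + 85 = 189) plus the double crossovers (56).
RF(py–br) = (189 + 56) / 1500 = 245/1500 = 0.1633 → 16.3 map units.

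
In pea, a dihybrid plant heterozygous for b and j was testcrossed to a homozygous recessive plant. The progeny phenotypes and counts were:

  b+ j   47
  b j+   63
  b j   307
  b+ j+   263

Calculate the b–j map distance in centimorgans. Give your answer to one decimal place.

16.2 centimorgans

The two most frequent classes, b+ j+ (263) and b j (307), are the parental types, so the F1 was b+ j+ / b j.
The recombinant classes are b+ j and b j+: 47 + 63 = 110.
Recombination frequency = 110/680 = 0.1618 ≈ 16.2%, i.e. 16.2 centimorgans.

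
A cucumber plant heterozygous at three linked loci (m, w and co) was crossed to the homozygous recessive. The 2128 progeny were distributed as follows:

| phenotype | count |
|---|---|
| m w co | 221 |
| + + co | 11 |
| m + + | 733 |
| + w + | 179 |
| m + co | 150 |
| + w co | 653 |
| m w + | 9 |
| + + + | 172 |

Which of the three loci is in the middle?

The two most frequent reciprocal classes, + w co and m + +, are the parental types, so the F1 was + w co / m + +.
The two rarest classes, + + co and m w +, are the double crossovers. Comparing them with the parentals, only the w allele has switched, so w is the middle locus and the order is co – w – m.

w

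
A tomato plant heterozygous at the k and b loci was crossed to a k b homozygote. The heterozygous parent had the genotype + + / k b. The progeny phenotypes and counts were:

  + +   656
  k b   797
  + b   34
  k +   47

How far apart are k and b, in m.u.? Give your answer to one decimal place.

The recombinant classes are + b and k +: 34 + 47 = 81.
Recombination frequency = 81/1534 = 0.0528 ≈ 5.3%, i.e. 5.3 m.u.

5.3 m.u.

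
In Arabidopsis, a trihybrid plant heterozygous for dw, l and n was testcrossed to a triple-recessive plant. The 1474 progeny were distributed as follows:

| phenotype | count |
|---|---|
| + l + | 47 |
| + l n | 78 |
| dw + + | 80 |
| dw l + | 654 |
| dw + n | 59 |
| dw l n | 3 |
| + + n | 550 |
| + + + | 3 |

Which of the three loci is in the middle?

n

The two most frequent reciprocal classes, + + n and dw l +, are the parental types, so the F1 was + + n / dw l +.
The two rarest classes, + + + and dw l n, are the double crossovers. Comparing them with the parentals, only the n allele has switched, so n is the middle locus and the order is l – n – dw.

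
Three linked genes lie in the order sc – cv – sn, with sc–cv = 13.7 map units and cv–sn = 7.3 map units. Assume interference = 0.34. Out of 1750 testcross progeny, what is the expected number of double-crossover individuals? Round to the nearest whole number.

12

Map distances give recombination frequencies of 0.137 and 0.073 for the two intervals.
With interference 0.34 (so coincidence = 0.66), expected double-crossover frequency = 0.137 × 0.073 × 0.66 = 0.00660.
Expected number = 0.00660 × 1750 = 11.55 ≈ 12.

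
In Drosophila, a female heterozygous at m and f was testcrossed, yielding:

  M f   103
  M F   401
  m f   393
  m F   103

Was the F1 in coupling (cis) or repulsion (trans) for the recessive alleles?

The two most frequent classes are M F (401) and m f (393); these are the parental (non-recombinant) types.
So the F1 carried M F on one chromosome and m f on the other — the recessive alleles are on the same chromosome (cis / coupling).

cis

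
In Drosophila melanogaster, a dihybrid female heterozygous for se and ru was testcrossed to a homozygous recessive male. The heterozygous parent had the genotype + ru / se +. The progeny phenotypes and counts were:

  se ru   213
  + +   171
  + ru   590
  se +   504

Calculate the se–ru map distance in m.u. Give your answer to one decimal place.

The recombinant classes are + + and se ru: 171 + 213 = 384.
Recombination frequency = 384/1478 = 0.2598 ≈ 26.0%, i.e. 26.0 m.u.

26.0 m.u.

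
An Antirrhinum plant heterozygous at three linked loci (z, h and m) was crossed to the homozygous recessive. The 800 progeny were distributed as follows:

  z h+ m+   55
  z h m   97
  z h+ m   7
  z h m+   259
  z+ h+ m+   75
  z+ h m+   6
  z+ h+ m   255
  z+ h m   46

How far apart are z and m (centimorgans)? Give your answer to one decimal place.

23.1 centimorgans

The two most frequent reciprocal classes, z+ h+ m and z h m+, are the parental types, so the F1 was z+ h+ m / z h m+.
The two rarest classes, z h+ m and z+ h m+, are the double crossovers. Comparing them with the parentals, only the z allele has switched, so z is the middle locus and the order is m – z – h.
Crossovers in the m–z interval produce the single-crossover classes z+ h+ m+ and z h m (75 + 97 = 172) plus the double crossovers (13).
RF(m–z) = (172 + 13) / 800 = 185/800 = 0.2313 → 23.1 centimorgans.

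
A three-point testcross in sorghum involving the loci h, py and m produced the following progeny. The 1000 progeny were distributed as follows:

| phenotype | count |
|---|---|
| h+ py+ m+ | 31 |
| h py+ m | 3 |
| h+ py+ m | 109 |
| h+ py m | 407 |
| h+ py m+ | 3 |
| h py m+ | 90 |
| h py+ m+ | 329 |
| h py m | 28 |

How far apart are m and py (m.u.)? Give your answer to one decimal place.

The two most frequent reciprocal classes, h py+ m+ and h+ py m, are the parental types, so the F1 was h py+ m+ / h+ py m.
The two rarest classes, h py+ m and h+ py m+, are the double crossovers. Comparing them with the parentals, only the m allele has switched, so m is the middle locus and the order is py – m – h.
Crossovers in the py–m interval produce the single-crossover classes h py m+ and h+ py+ m (90 + 109 = 199) plus the double crossovers (6).
RF(py–m) = (199 + 6) / 1000 = 205/1000 = 0.2050 → 20.5 m.u.

20.5 m.u.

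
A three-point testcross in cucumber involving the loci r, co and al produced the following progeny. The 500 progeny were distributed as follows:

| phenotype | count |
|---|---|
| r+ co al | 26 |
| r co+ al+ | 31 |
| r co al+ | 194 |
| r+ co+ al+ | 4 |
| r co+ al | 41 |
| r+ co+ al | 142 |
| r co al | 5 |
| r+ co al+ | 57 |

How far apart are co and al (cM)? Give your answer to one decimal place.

13.2 cM

The two most frequent reciprocal classes, r+ co+ al and r co al+, are the parental types, so the F1 was r+ co+ al / r co al+.
The two rarest classes, r+ co+ al+ and r co al, are the double crossovers. Comparing them with the parentals, only the al allele has switched, so al is the middle locus and the order is co – al – r.
Crossovers in the co–al interval produce the single-crossover classes r+ co al and r co+ al+ (26 + 31 = 57) plus the double crossovers (9).
RF(co–al) = (57 + 9) / 500 = 66/500 = 0.1320 → 13.2 cM.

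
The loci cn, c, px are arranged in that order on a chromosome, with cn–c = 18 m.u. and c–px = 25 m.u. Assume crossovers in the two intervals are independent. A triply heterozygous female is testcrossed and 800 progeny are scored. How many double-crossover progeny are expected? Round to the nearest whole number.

Map distances give recombination frequencies of 0.180 and 0.250 for the two intervals.
With no interference, expected double-crossover frequency = 0.180 × 0.250 = 0.04500.
Expected number = 0.04500 × 800 = 36.00 ≈ 36.

36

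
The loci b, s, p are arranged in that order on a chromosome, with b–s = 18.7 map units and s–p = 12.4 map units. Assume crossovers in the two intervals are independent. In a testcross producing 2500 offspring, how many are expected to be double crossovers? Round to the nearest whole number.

Map distances give recombination frequencies of 0.187 and 0.124 for the two intervals.
With no interference, expected double-crossover frequency = 0.187 × 0.124 = 0.02319.
Expected number = 0.02319 × 2500 = 57.97 ≈ 58.

58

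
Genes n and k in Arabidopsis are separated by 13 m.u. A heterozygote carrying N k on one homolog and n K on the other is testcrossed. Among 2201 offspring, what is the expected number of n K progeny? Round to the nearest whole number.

A map distance of 13 m.u. corresponds to a recombination frequency of 0.130.
The F1 is N k / n K, so n K is a parental gamete class with expected frequency (1 − r)/2 = 0.870/2 = 0.4350.
Expected number = 0.4350 × 2201 = 957.43 ≈ 957.

957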